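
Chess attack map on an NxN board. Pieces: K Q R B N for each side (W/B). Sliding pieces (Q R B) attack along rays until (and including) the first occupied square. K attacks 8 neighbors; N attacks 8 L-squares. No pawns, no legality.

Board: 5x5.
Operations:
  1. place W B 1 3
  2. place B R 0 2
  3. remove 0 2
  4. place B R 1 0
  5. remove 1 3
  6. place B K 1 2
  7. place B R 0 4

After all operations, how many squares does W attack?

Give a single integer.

Answer: 0

Derivation:
Op 1: place WB@(1,3)
Op 2: place BR@(0,2)
Op 3: remove (0,2)
Op 4: place BR@(1,0)
Op 5: remove (1,3)
Op 6: place BK@(1,2)
Op 7: place BR@(0,4)
Per-piece attacks for W:
Union (0 distinct): (none)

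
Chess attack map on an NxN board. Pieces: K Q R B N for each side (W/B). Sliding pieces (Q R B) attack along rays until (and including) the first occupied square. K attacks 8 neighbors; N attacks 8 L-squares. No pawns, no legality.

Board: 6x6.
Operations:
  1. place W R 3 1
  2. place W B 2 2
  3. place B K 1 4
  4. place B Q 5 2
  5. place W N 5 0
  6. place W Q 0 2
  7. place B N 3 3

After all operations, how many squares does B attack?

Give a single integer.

Op 1: place WR@(3,1)
Op 2: place WB@(2,2)
Op 3: place BK@(1,4)
Op 4: place BQ@(5,2)
Op 5: place WN@(5,0)
Op 6: place WQ@(0,2)
Op 7: place BN@(3,3)
Per-piece attacks for B:
  BK@(1,4): attacks (1,5) (1,3) (2,4) (0,4) (2,5) (2,3) (0,5) (0,3)
  BN@(3,3): attacks (4,5) (5,4) (2,5) (1,4) (4,1) (5,2) (2,1) (1,2)
  BQ@(5,2): attacks (5,3) (5,4) (5,5) (5,1) (5,0) (4,2) (3,2) (2,2) (4,3) (3,4) (2,5) (4,1) (3,0) [ray(0,-1) blocked at (5,0); ray(-1,0) blocked at (2,2)]
Union (25 distinct): (0,3) (0,4) (0,5) (1,2) (1,3) (1,4) (1,5) (2,1) (2,2) (2,3) (2,4) (2,5) (3,0) (3,2) (3,4) (4,1) (4,2) (4,3) (4,5) (5,0) (5,1) (5,2) (5,3) (5,4) (5,5)

Answer: 25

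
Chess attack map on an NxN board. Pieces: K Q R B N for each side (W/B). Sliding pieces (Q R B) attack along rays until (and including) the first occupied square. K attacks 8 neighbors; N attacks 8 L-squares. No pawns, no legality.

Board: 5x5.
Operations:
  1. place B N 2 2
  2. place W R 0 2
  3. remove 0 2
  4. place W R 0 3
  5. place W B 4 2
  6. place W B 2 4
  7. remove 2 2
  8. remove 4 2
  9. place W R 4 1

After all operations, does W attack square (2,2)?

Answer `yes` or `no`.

Answer: no

Derivation:
Op 1: place BN@(2,2)
Op 2: place WR@(0,2)
Op 3: remove (0,2)
Op 4: place WR@(0,3)
Op 5: place WB@(4,2)
Op 6: place WB@(2,4)
Op 7: remove (2,2)
Op 8: remove (4,2)
Op 9: place WR@(4,1)
Per-piece attacks for W:
  WR@(0,3): attacks (0,4) (0,2) (0,1) (0,0) (1,3) (2,3) (3,3) (4,3)
  WB@(2,4): attacks (3,3) (4,2) (1,3) (0,2)
  WR@(4,1): attacks (4,2) (4,3) (4,4) (4,0) (3,1) (2,1) (1,1) (0,1)
W attacks (2,2): no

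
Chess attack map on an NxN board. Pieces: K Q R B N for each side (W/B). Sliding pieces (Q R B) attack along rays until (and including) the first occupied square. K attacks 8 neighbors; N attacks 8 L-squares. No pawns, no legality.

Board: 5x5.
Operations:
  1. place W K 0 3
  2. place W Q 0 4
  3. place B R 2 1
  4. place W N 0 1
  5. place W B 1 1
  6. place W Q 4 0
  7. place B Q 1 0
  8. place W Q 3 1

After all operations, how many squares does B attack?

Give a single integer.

Op 1: place WK@(0,3)
Op 2: place WQ@(0,4)
Op 3: place BR@(2,1)
Op 4: place WN@(0,1)
Op 5: place WB@(1,1)
Op 6: place WQ@(4,0)
Op 7: place BQ@(1,0)
Op 8: place WQ@(3,1)
Per-piece attacks for B:
  BQ@(1,0): attacks (1,1) (2,0) (3,0) (4,0) (0,0) (2,1) (0,1) [ray(0,1) blocked at (1,1); ray(1,0) blocked at (4,0); ray(1,1) blocked at (2,1); ray(-1,1) blocked at (0,1)]
  BR@(2,1): attacks (2,2) (2,3) (2,4) (2,0) (3,1) (1,1) [ray(1,0) blocked at (3,1); ray(-1,0) blocked at (1,1)]
Union (11 distinct): (0,0) (0,1) (1,1) (2,0) (2,1) (2,2) (2,3) (2,4) (3,0) (3,1) (4,0)

Answer: 11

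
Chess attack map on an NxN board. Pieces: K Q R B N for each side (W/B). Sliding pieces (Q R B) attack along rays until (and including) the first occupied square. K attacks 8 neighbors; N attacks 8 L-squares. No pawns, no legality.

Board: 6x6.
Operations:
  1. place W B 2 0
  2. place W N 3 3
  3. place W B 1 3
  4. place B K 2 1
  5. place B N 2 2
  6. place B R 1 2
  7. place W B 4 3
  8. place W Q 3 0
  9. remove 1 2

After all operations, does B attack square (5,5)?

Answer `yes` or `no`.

Op 1: place WB@(2,0)
Op 2: place WN@(3,3)
Op 3: place WB@(1,3)
Op 4: place BK@(2,1)
Op 5: place BN@(2,2)
Op 6: place BR@(1,2)
Op 7: place WB@(4,3)
Op 8: place WQ@(3,0)
Op 9: remove (1,2)
Per-piece attacks for B:
  BK@(2,1): attacks (2,2) (2,0) (3,1) (1,1) (3,2) (3,0) (1,2) (1,0)
  BN@(2,2): attacks (3,4) (4,3) (1,4) (0,3) (3,0) (4,1) (1,0) (0,1)
B attacks (5,5): no

Answer: no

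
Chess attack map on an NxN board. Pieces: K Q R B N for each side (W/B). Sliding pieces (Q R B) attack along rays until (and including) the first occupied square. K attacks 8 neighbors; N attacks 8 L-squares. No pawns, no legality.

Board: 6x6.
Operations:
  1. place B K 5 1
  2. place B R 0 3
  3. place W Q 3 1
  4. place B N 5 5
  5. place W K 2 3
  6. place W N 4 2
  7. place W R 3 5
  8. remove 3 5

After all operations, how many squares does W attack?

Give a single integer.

Answer: 22

Derivation:
Op 1: place BK@(5,1)
Op 2: place BR@(0,3)
Op 3: place WQ@(3,1)
Op 4: place BN@(5,5)
Op 5: place WK@(2,3)
Op 6: place WN@(4,2)
Op 7: place WR@(3,5)
Op 8: remove (3,5)
Per-piece attacks for W:
  WK@(2,3): attacks (2,4) (2,2) (3,3) (1,3) (3,4) (3,2) (1,4) (1,2)
  WQ@(3,1): attacks (3,2) (3,3) (3,4) (3,5) (3,0) (4,1) (5,1) (2,1) (1,1) (0,1) (4,2) (4,0) (2,2) (1,3) (0,4) (2,0) [ray(1,0) blocked at (5,1); ray(1,1) blocked at (4,2)]
  WN@(4,2): attacks (5,4) (3,4) (2,3) (5,0) (3,0) (2,1)
Union (22 distinct): (0,1) (0,4) (1,1) (1,2) (1,3) (1,4) (2,0) (2,1) (2,2) (2,3) (2,4) (3,0) (3,2) (3,3) (3,4) (3,5) (4,0) (4,1) (4,2) (5,0) (5,1) (5,4)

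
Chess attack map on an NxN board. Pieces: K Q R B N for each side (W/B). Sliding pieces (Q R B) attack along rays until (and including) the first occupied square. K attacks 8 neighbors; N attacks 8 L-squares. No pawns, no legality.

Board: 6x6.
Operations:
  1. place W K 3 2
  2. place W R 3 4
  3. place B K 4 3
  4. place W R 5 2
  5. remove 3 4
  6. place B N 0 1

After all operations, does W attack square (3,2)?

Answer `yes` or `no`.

Answer: yes

Derivation:
Op 1: place WK@(3,2)
Op 2: place WR@(3,4)
Op 3: place BK@(4,3)
Op 4: place WR@(5,2)
Op 5: remove (3,4)
Op 6: place BN@(0,1)
Per-piece attacks for W:
  WK@(3,2): attacks (3,3) (3,1) (4,2) (2,2) (4,3) (4,1) (2,3) (2,1)
  WR@(5,2): attacks (5,3) (5,4) (5,5) (5,1) (5,0) (4,2) (3,2) [ray(-1,0) blocked at (3,2)]
W attacks (3,2): yes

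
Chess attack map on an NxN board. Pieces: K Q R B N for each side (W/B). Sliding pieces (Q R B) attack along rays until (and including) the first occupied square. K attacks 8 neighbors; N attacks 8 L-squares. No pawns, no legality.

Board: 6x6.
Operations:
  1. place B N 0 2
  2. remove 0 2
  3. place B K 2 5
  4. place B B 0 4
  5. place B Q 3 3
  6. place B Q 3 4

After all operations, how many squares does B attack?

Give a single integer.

Op 1: place BN@(0,2)
Op 2: remove (0,2)
Op 3: place BK@(2,5)
Op 4: place BB@(0,4)
Op 5: place BQ@(3,3)
Op 6: place BQ@(3,4)
Per-piece attacks for B:
  BB@(0,4): attacks (1,5) (1,3) (2,2) (3,1) (4,0)
  BK@(2,5): attacks (2,4) (3,5) (1,5) (3,4) (1,4)
  BQ@(3,3): attacks (3,4) (3,2) (3,1) (3,0) (4,3) (5,3) (2,3) (1,3) (0,3) (4,4) (5,5) (4,2) (5,1) (2,4) (1,5) (2,2) (1,1) (0,0) [ray(0,1) blocked at (3,4)]
  BQ@(3,4): attacks (3,5) (3,3) (4,4) (5,4) (2,4) (1,4) (0,4) (4,5) (4,3) (5,2) (2,5) (2,3) (1,2) (0,1) [ray(0,-1) blocked at (3,3); ray(-1,0) blocked at (0,4); ray(-1,1) blocked at (2,5)]
Union (29 distinct): (0,0) (0,1) (0,3) (0,4) (1,1) (1,2) (1,3) (1,4) (1,5) (2,2) (2,3) (2,4) (2,5) (3,0) (3,1) (3,2) (3,3) (3,4) (3,5) (4,0) (4,2) (4,3) (4,4) (4,5) (5,1) (5,2) (5,3) (5,4) (5,5)

Answer: 29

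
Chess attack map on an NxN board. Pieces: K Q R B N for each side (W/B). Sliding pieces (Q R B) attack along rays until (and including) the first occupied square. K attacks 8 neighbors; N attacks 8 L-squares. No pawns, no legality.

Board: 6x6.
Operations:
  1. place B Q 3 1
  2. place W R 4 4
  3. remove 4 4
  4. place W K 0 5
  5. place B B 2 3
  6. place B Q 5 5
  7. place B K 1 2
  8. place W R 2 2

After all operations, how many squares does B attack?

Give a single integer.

Answer: 29

Derivation:
Op 1: place BQ@(3,1)
Op 2: place WR@(4,4)
Op 3: remove (4,4)
Op 4: place WK@(0,5)
Op 5: place BB@(2,3)
Op 6: place BQ@(5,5)
Op 7: place BK@(1,2)
Op 8: place WR@(2,2)
Per-piece attacks for B:
  BK@(1,2): attacks (1,3) (1,1) (2,2) (0,2) (2,3) (2,1) (0,3) (0,1)
  BB@(2,3): attacks (3,4) (4,5) (3,2) (4,1) (5,0) (1,4) (0,5) (1,2) [ray(-1,1) blocked at (0,5); ray(-1,-1) blocked at (1,2)]
  BQ@(3,1): attacks (3,2) (3,3) (3,4) (3,5) (3,0) (4,1) (5,1) (2,1) (1,1) (0,1) (4,2) (5,3) (4,0) (2,2) (2,0) [ray(-1,1) blocked at (2,2)]
  BQ@(5,5): attacks (5,4) (5,3) (5,2) (5,1) (5,0) (4,5) (3,5) (2,5) (1,5) (0,5) (4,4) (3,3) (2,2) [ray(-1,0) blocked at (0,5); ray(-1,-1) blocked at (2,2)]
Union (29 distinct): (0,1) (0,2) (0,3) (0,5) (1,1) (1,2) (1,3) (1,4) (1,5) (2,0) (2,1) (2,2) (2,3) (2,5) (3,0) (3,2) (3,3) (3,4) (3,5) (4,0) (4,1) (4,2) (4,4) (4,5) (5,0) (5,1) (5,2) (5,3) (5,4)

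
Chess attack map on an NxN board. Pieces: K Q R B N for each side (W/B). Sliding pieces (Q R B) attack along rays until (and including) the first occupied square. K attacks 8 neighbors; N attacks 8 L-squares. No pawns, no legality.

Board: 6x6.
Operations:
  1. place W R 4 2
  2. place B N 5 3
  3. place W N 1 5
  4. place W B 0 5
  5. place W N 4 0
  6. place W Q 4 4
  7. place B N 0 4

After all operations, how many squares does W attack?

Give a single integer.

Op 1: place WR@(4,2)
Op 2: place BN@(5,3)
Op 3: place WN@(1,5)
Op 4: place WB@(0,5)
Op 5: place WN@(4,0)
Op 6: place WQ@(4,4)
Op 7: place BN@(0,4)
Per-piece attacks for W:
  WB@(0,5): attacks (1,4) (2,3) (3,2) (4,1) (5,0)
  WN@(1,5): attacks (2,3) (3,4) (0,3)
  WN@(4,0): attacks (5,2) (3,2) (2,1)
  WR@(4,2): attacks (4,3) (4,4) (4,1) (4,0) (5,2) (3,2) (2,2) (1,2) (0,2) [ray(0,1) blocked at (4,4); ray(0,-1) blocked at (4,0)]
  WQ@(4,4): attacks (4,5) (4,3) (4,2) (5,4) (3,4) (2,4) (1,4) (0,4) (5,5) (5,3) (3,5) (3,3) (2,2) (1,1) (0,0) [ray(0,-1) blocked at (4,2); ray(-1,0) blocked at (0,4); ray(1,-1) blocked at (5,3)]
Union (26 distinct): (0,0) (0,2) (0,3) (0,4) (1,1) (1,2) (1,4) (2,1) (2,2) (2,3) (2,4) (3,2) (3,3) (3,4) (3,5) (4,0) (4,1) (4,2) (4,3) (4,4) (4,5) (5,0) (5,2) (5,3) (5,4) (5,5)

Answer: 26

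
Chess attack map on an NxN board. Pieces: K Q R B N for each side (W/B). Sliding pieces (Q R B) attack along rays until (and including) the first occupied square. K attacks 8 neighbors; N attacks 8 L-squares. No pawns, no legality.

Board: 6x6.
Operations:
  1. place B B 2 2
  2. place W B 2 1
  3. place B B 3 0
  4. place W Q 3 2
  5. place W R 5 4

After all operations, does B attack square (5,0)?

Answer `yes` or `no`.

Op 1: place BB@(2,2)
Op 2: place WB@(2,1)
Op 3: place BB@(3,0)
Op 4: place WQ@(3,2)
Op 5: place WR@(5,4)
Per-piece attacks for B:
  BB@(2,2): attacks (3,3) (4,4) (5,5) (3,1) (4,0) (1,3) (0,4) (1,1) (0,0)
  BB@(3,0): attacks (4,1) (5,2) (2,1) [ray(-1,1) blocked at (2,1)]
B attacks (5,0): no

Answer: no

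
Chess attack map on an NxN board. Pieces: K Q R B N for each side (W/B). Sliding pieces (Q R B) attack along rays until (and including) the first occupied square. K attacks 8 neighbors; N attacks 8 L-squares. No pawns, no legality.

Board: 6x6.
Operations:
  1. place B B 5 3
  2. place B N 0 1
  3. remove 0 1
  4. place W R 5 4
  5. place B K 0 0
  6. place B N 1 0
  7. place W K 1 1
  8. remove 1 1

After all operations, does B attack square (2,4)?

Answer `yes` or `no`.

Answer: no

Derivation:
Op 1: place BB@(5,3)
Op 2: place BN@(0,1)
Op 3: remove (0,1)
Op 4: place WR@(5,4)
Op 5: place BK@(0,0)
Op 6: place BN@(1,0)
Op 7: place WK@(1,1)
Op 8: remove (1,1)
Per-piece attacks for B:
  BK@(0,0): attacks (0,1) (1,0) (1,1)
  BN@(1,0): attacks (2,2) (3,1) (0,2)
  BB@(5,3): attacks (4,4) (3,5) (4,2) (3,1) (2,0)
B attacks (2,4): no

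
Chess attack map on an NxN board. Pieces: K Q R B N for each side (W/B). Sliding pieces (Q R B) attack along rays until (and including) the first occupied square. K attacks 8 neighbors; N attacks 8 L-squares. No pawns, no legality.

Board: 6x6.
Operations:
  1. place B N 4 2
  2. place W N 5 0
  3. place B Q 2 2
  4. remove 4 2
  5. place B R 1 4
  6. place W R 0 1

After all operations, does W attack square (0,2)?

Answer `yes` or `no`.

Op 1: place BN@(4,2)
Op 2: place WN@(5,0)
Op 3: place BQ@(2,2)
Op 4: remove (4,2)
Op 5: place BR@(1,4)
Op 6: place WR@(0,1)
Per-piece attacks for W:
  WR@(0,1): attacks (0,2) (0,3) (0,4) (0,5) (0,0) (1,1) (2,1) (3,1) (4,1) (5,1)
  WN@(5,0): attacks (4,2) (3,1)
W attacks (0,2): yes

Answer: yes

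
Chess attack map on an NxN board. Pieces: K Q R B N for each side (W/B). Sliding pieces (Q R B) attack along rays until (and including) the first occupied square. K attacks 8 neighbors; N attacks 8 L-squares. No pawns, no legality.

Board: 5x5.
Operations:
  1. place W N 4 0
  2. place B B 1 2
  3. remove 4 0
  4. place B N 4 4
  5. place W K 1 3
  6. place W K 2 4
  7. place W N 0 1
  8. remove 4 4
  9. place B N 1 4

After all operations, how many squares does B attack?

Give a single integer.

Op 1: place WN@(4,0)
Op 2: place BB@(1,2)
Op 3: remove (4,0)
Op 4: place BN@(4,4)
Op 5: place WK@(1,3)
Op 6: place WK@(2,4)
Op 7: place WN@(0,1)
Op 8: remove (4,4)
Op 9: place BN@(1,4)
Per-piece attacks for B:
  BB@(1,2): attacks (2,3) (3,4) (2,1) (3,0) (0,3) (0,1) [ray(-1,-1) blocked at (0,1)]
  BN@(1,4): attacks (2,2) (3,3) (0,2)
Union (9 distinct): (0,1) (0,2) (0,3) (2,1) (2,2) (2,3) (3,0) (3,3) (3,4)

Answer: 9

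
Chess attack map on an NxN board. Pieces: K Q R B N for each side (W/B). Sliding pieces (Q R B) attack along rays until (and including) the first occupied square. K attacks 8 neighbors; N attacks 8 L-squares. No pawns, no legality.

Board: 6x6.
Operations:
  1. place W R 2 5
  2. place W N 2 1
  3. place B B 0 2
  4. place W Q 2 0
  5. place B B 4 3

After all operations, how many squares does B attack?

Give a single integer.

Op 1: place WR@(2,5)
Op 2: place WN@(2,1)
Op 3: place BB@(0,2)
Op 4: place WQ@(2,0)
Op 5: place BB@(4,3)
Per-piece attacks for B:
  BB@(0,2): attacks (1,3) (2,4) (3,5) (1,1) (2,0) [ray(1,-1) blocked at (2,0)]
  BB@(4,3): attacks (5,4) (5,2) (3,4) (2,5) (3,2) (2,1) [ray(-1,1) blocked at (2,5); ray(-1,-1) blocked at (2,1)]
Union (11 distinct): (1,1) (1,3) (2,0) (2,1) (2,4) (2,5) (3,2) (3,4) (3,5) (5,2) (5,4)

Answer: 11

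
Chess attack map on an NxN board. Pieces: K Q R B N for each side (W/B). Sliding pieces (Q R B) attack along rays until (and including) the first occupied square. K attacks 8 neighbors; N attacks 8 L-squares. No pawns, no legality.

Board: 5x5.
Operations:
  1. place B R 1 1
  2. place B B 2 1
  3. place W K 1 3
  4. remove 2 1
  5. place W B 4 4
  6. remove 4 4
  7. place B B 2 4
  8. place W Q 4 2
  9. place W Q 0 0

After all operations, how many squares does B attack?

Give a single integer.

Op 1: place BR@(1,1)
Op 2: place BB@(2,1)
Op 3: place WK@(1,3)
Op 4: remove (2,1)
Op 5: place WB@(4,4)
Op 6: remove (4,4)
Op 7: place BB@(2,4)
Op 8: place WQ@(4,2)
Op 9: place WQ@(0,0)
Per-piece attacks for B:
  BR@(1,1): attacks (1,2) (1,3) (1,0) (2,1) (3,1) (4,1) (0,1) [ray(0,1) blocked at (1,3)]
  BB@(2,4): attacks (3,3) (4,2) (1,3) [ray(1,-1) blocked at (4,2); ray(-1,-1) blocked at (1,3)]
Union (9 distinct): (0,1) (1,0) (1,2) (1,3) (2,1) (3,1) (3,3) (4,1) (4,2)

Answer: 9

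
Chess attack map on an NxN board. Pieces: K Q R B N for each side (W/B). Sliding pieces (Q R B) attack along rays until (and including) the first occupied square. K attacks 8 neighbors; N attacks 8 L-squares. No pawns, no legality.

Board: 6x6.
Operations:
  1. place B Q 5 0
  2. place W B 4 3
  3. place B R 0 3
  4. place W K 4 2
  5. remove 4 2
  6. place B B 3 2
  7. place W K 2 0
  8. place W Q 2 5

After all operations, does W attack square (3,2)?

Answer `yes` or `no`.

Answer: yes

Derivation:
Op 1: place BQ@(5,0)
Op 2: place WB@(4,3)
Op 3: place BR@(0,3)
Op 4: place WK@(4,2)
Op 5: remove (4,2)
Op 6: place BB@(3,2)
Op 7: place WK@(2,0)
Op 8: place WQ@(2,5)
Per-piece attacks for W:
  WK@(2,0): attacks (2,1) (3,0) (1,0) (3,1) (1,1)
  WQ@(2,5): attacks (2,4) (2,3) (2,2) (2,1) (2,0) (3,5) (4,5) (5,5) (1,5) (0,5) (3,4) (4,3) (1,4) (0,3) [ray(0,-1) blocked at (2,0); ray(1,-1) blocked at (4,3); ray(-1,-1) blocked at (0,3)]
  WB@(4,3): attacks (5,4) (5,2) (3,4) (2,5) (3,2) [ray(-1,1) blocked at (2,5); ray(-1,-1) blocked at (3,2)]
W attacks (3,2): yes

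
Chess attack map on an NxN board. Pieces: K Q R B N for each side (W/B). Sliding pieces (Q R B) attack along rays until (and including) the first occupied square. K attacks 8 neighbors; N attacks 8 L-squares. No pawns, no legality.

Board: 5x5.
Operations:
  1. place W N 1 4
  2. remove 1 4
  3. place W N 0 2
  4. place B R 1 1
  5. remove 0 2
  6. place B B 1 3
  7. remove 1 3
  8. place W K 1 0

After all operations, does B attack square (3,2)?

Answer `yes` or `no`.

Answer: no

Derivation:
Op 1: place WN@(1,4)
Op 2: remove (1,4)
Op 3: place WN@(0,2)
Op 4: place BR@(1,1)
Op 5: remove (0,2)
Op 6: place BB@(1,3)
Op 7: remove (1,3)
Op 8: place WK@(1,0)
Per-piece attacks for B:
  BR@(1,1): attacks (1,2) (1,3) (1,4) (1,0) (2,1) (3,1) (4,1) (0,1) [ray(0,-1) blocked at (1,0)]
B attacks (3,2): no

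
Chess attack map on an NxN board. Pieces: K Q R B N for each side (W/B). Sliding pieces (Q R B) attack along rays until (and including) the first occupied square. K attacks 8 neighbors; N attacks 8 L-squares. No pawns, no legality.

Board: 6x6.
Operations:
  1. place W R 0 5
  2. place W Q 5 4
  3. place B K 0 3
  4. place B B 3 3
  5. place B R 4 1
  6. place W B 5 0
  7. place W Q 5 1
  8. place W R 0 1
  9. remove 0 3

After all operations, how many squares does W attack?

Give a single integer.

Op 1: place WR@(0,5)
Op 2: place WQ@(5,4)
Op 3: place BK@(0,3)
Op 4: place BB@(3,3)
Op 5: place BR@(4,1)
Op 6: place WB@(5,0)
Op 7: place WQ@(5,1)
Op 8: place WR@(0,1)
Op 9: remove (0,3)
Per-piece attacks for W:
  WR@(0,1): attacks (0,2) (0,3) (0,4) (0,5) (0,0) (1,1) (2,1) (3,1) (4,1) [ray(0,1) blocked at (0,5); ray(1,0) blocked at (4,1)]
  WR@(0,5): attacks (0,4) (0,3) (0,2) (0,1) (1,5) (2,5) (3,5) (4,5) (5,5) [ray(0,-1) blocked at (0,1)]
  WB@(5,0): attacks (4,1) [ray(-1,1) blocked at (4,1)]
  WQ@(5,1): attacks (5,2) (5,3) (5,4) (5,0) (4,1) (4,2) (3,3) (4,0) [ray(0,1) blocked at (5,4); ray(0,-1) blocked at (5,0); ray(-1,0) blocked at (4,1); ray(-1,1) blocked at (3,3)]
  WQ@(5,4): attacks (5,5) (5,3) (5,2) (5,1) (4,4) (3,4) (2,4) (1,4) (0,4) (4,5) (4,3) (3,2) (2,1) (1,0) [ray(0,-1) blocked at (5,1)]
Union (30 distinct): (0,0) (0,1) (0,2) (0,3) (0,4) (0,5) (1,0) (1,1) (1,4) (1,5) (2,1) (2,4) (2,5) (3,1) (3,2) (3,3) (3,4) (3,5) (4,0) (4,1) (4,2) (4,3) (4,4) (4,5) (5,0) (5,1) (5,2) (5,3) (5,4) (5,5)

Answer: 30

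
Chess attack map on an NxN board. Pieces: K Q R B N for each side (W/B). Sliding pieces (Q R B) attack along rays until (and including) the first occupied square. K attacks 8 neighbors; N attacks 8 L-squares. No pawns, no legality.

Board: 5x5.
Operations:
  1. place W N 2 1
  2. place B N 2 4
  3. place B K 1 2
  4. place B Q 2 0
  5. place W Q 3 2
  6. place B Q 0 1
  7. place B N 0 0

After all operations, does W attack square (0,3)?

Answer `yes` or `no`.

Answer: no

Derivation:
Op 1: place WN@(2,1)
Op 2: place BN@(2,4)
Op 3: place BK@(1,2)
Op 4: place BQ@(2,0)
Op 5: place WQ@(3,2)
Op 6: place BQ@(0,1)
Op 7: place BN@(0,0)
Per-piece attacks for W:
  WN@(2,1): attacks (3,3) (4,2) (1,3) (0,2) (4,0) (0,0)
  WQ@(3,2): attacks (3,3) (3,4) (3,1) (3,0) (4,2) (2,2) (1,2) (4,3) (4,1) (2,3) (1,4) (2,1) [ray(-1,0) blocked at (1,2); ray(-1,-1) blocked at (2,1)]
W attacks (0,3): no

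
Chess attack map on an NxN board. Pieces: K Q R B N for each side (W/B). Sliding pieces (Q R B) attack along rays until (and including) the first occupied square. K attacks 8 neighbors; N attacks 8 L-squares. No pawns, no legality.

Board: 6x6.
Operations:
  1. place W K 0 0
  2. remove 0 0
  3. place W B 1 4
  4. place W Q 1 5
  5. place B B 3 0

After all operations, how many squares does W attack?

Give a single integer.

Op 1: place WK@(0,0)
Op 2: remove (0,0)
Op 3: place WB@(1,4)
Op 4: place WQ@(1,5)
Op 5: place BB@(3,0)
Per-piece attacks for W:
  WB@(1,4): attacks (2,5) (2,3) (3,2) (4,1) (5,0) (0,5) (0,3)
  WQ@(1,5): attacks (1,4) (2,5) (3,5) (4,5) (5,5) (0,5) (2,4) (3,3) (4,2) (5,1) (0,4) [ray(0,-1) blocked at (1,4)]
Union (16 distinct): (0,3) (0,4) (0,5) (1,4) (2,3) (2,4) (2,5) (3,2) (3,3) (3,5) (4,1) (4,2) (4,5) (5,0) (5,1) (5,5)

Answer: 16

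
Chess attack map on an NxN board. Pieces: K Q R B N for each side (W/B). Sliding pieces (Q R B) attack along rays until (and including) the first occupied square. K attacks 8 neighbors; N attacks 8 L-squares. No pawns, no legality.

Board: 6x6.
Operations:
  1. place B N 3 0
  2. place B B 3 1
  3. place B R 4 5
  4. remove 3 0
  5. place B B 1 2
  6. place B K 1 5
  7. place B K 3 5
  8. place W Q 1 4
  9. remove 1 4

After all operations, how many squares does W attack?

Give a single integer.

Answer: 0

Derivation:
Op 1: place BN@(3,0)
Op 2: place BB@(3,1)
Op 3: place BR@(4,5)
Op 4: remove (3,0)
Op 5: place BB@(1,2)
Op 6: place BK@(1,5)
Op 7: place BK@(3,5)
Op 8: place WQ@(1,4)
Op 9: remove (1,4)
Per-piece attacks for W:
Union (0 distinct): (none)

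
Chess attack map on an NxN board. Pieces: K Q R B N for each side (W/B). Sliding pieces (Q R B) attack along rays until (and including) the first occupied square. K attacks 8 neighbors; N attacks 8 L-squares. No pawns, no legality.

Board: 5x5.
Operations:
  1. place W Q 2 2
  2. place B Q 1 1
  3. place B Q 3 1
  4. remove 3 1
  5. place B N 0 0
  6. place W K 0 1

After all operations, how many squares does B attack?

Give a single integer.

Op 1: place WQ@(2,2)
Op 2: place BQ@(1,1)
Op 3: place BQ@(3,1)
Op 4: remove (3,1)
Op 5: place BN@(0,0)
Op 6: place WK@(0,1)
Per-piece attacks for B:
  BN@(0,0): attacks (1,2) (2,1)
  BQ@(1,1): attacks (1,2) (1,3) (1,4) (1,0) (2,1) (3,1) (4,1) (0,1) (2,2) (2,0) (0,2) (0,0) [ray(-1,0) blocked at (0,1); ray(1,1) blocked at (2,2); ray(-1,-1) blocked at (0,0)]
Union (12 distinct): (0,0) (0,1) (0,2) (1,0) (1,2) (1,3) (1,4) (2,0) (2,1) (2,2) (3,1) (4,1)

Answer: 12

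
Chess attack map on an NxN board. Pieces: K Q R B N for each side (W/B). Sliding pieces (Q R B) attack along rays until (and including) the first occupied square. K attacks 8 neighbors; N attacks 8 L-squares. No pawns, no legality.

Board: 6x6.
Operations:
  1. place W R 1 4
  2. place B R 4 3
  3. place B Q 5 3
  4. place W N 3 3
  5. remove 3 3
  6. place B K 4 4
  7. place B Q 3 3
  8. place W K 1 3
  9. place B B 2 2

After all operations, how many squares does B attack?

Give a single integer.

Op 1: place WR@(1,4)
Op 2: place BR@(4,3)
Op 3: place BQ@(5,3)
Op 4: place WN@(3,3)
Op 5: remove (3,3)
Op 6: place BK@(4,4)
Op 7: place BQ@(3,3)
Op 8: place WK@(1,3)
Op 9: place BB@(2,2)
Per-piece attacks for B:
  BB@(2,2): attacks (3,3) (3,1) (4,0) (1,3) (1,1) (0,0) [ray(1,1) blocked at (3,3); ray(-1,1) blocked at (1,3)]
  BQ@(3,3): attacks (3,4) (3,5) (3,2) (3,1) (3,0) (4,3) (2,3) (1,3) (4,4) (4,2) (5,1) (2,4) (1,5) (2,2) [ray(1,0) blocked at (4,3); ray(-1,0) blocked at (1,3); ray(1,1) blocked at (4,4); ray(-1,-1) blocked at (2,2)]
  BR@(4,3): attacks (4,4) (4,2) (4,1) (4,0) (5,3) (3,3) [ray(0,1) blocked at (4,4); ray(1,0) blocked at (5,3); ray(-1,0) blocked at (3,3)]
  BK@(4,4): attacks (4,5) (4,3) (5,4) (3,4) (5,5) (5,3) (3,5) (3,3)
  BQ@(5,3): attacks (5,4) (5,5) (5,2) (5,1) (5,0) (4,3) (4,4) (4,2) (3,1) (2,0) [ray(-1,0) blocked at (4,3); ray(-1,1) blocked at (4,4)]
Union (26 distinct): (0,0) (1,1) (1,3) (1,5) (2,0) (2,2) (2,3) (2,4) (3,0) (3,1) (3,2) (3,3) (3,4) (3,5) (4,0) (4,1) (4,2) (4,3) (4,4) (4,5) (5,0) (5,1) (5,2) (5,3) (5,4) (5,5)

Answer: 26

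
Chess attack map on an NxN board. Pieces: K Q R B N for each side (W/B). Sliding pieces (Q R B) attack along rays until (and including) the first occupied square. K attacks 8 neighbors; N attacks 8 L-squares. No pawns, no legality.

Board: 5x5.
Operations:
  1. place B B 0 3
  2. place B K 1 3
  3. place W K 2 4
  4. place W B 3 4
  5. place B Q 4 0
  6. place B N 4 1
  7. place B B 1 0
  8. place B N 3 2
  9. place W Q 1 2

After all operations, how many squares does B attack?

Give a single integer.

Answer: 21

Derivation:
Op 1: place BB@(0,3)
Op 2: place BK@(1,3)
Op 3: place WK@(2,4)
Op 4: place WB@(3,4)
Op 5: place BQ@(4,0)
Op 6: place BN@(4,1)
Op 7: place BB@(1,0)
Op 8: place BN@(3,2)
Op 9: place WQ@(1,2)
Per-piece attacks for B:
  BB@(0,3): attacks (1,4) (1,2) [ray(1,-1) blocked at (1,2)]
  BB@(1,0): attacks (2,1) (3,2) (0,1) [ray(1,1) blocked at (3,2)]
  BK@(1,3): attacks (1,4) (1,2) (2,3) (0,3) (2,4) (2,2) (0,4) (0,2)
  BN@(3,2): attacks (4,4) (2,4) (1,3) (4,0) (2,0) (1,1)
  BQ@(4,0): attacks (4,1) (3,0) (2,0) (1,0) (3,1) (2,2) (1,3) [ray(0,1) blocked at (4,1); ray(-1,0) blocked at (1,0); ray(-1,1) blocked at (1,3)]
  BN@(4,1): attacks (3,3) (2,2) (2,0)
Union (21 distinct): (0,1) (0,2) (0,3) (0,4) (1,0) (1,1) (1,2) (1,3) (1,4) (2,0) (2,1) (2,2) (2,3) (2,4) (3,0) (3,1) (3,2) (3,3) (4,0) (4,1) (4,4)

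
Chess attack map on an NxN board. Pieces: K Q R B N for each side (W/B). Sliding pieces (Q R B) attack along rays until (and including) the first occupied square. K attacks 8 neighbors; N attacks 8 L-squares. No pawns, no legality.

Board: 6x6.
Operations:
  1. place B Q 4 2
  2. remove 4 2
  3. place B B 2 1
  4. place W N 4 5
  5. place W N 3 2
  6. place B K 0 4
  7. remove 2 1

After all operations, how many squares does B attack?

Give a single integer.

Op 1: place BQ@(4,2)
Op 2: remove (4,2)
Op 3: place BB@(2,1)
Op 4: place WN@(4,5)
Op 5: place WN@(3,2)
Op 6: place BK@(0,4)
Op 7: remove (2,1)
Per-piece attacks for B:
  BK@(0,4): attacks (0,5) (0,3) (1,4) (1,5) (1,3)
Union (5 distinct): (0,3) (0,5) (1,3) (1,4) (1,5)

Answer: 5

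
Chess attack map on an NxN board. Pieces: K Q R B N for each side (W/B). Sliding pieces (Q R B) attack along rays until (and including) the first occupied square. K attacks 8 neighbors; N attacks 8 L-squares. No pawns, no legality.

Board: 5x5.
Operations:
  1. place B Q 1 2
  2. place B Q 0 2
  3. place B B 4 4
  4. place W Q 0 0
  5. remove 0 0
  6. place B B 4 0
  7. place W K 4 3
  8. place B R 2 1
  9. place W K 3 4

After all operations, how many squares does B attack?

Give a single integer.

Answer: 21

Derivation:
Op 1: place BQ@(1,2)
Op 2: place BQ@(0,2)
Op 3: place BB@(4,4)
Op 4: place WQ@(0,0)
Op 5: remove (0,0)
Op 6: place BB@(4,0)
Op 7: place WK@(4,3)
Op 8: place BR@(2,1)
Op 9: place WK@(3,4)
Per-piece attacks for B:
  BQ@(0,2): attacks (0,3) (0,4) (0,1) (0,0) (1,2) (1,3) (2,4) (1,1) (2,0) [ray(1,0) blocked at (1,2)]
  BQ@(1,2): attacks (1,3) (1,4) (1,1) (1,0) (2,2) (3,2) (4,2) (0,2) (2,3) (3,4) (2,1) (0,3) (0,1) [ray(-1,0) blocked at (0,2); ray(1,1) blocked at (3,4); ray(1,-1) blocked at (2,1)]
  BR@(2,1): attacks (2,2) (2,3) (2,4) (2,0) (3,1) (4,1) (1,1) (0,1)
  BB@(4,0): attacks (3,1) (2,2) (1,3) (0,4)
  BB@(4,4): attacks (3,3) (2,2) (1,1) (0,0)
Union (21 distinct): (0,0) (0,1) (0,2) (0,3) (0,4) (1,0) (1,1) (1,2) (1,3) (1,4) (2,0) (2,1) (2,2) (2,3) (2,4) (3,1) (3,2) (3,3) (3,4) (4,1) (4,2)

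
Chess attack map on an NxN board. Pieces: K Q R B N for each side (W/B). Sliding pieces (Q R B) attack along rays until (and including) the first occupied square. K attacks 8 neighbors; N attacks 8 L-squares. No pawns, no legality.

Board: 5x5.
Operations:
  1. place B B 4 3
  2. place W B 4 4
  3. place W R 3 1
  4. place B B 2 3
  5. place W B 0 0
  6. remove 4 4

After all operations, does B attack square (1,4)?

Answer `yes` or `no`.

Op 1: place BB@(4,3)
Op 2: place WB@(4,4)
Op 3: place WR@(3,1)
Op 4: place BB@(2,3)
Op 5: place WB@(0,0)
Op 6: remove (4,4)
Per-piece attacks for B:
  BB@(2,3): attacks (3,4) (3,2) (4,1) (1,4) (1,2) (0,1)
  BB@(4,3): attacks (3,4) (3,2) (2,1) (1,0)
B attacks (1,4): yes

Answer: yes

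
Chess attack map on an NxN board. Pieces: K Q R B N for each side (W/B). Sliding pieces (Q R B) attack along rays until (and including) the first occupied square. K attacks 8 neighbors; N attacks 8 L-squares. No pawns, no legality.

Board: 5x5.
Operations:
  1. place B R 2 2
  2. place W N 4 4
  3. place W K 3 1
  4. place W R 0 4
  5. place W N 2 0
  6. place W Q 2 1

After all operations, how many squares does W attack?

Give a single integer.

Answer: 22

Derivation:
Op 1: place BR@(2,2)
Op 2: place WN@(4,4)
Op 3: place WK@(3,1)
Op 4: place WR@(0,4)
Op 5: place WN@(2,0)
Op 6: place WQ@(2,1)
Per-piece attacks for W:
  WR@(0,4): attacks (0,3) (0,2) (0,1) (0,0) (1,4) (2,4) (3,4) (4,4) [ray(1,0) blocked at (4,4)]
  WN@(2,0): attacks (3,2) (4,1) (1,2) (0,1)
  WQ@(2,1): attacks (2,2) (2,0) (3,1) (1,1) (0,1) (3,2) (4,3) (3,0) (1,2) (0,3) (1,0) [ray(0,1) blocked at (2,2); ray(0,-1) blocked at (2,0); ray(1,0) blocked at (3,1)]
  WK@(3,1): attacks (3,2) (3,0) (4,1) (2,1) (4,2) (4,0) (2,2) (2,0)
  WN@(4,4): attacks (3,2) (2,3)
Union (22 distinct): (0,0) (0,1) (0,2) (0,3) (1,0) (1,1) (1,2) (1,4) (2,0) (2,1) (2,2) (2,3) (2,4) (3,0) (3,1) (3,2) (3,4) (4,0) (4,1) (4,2) (4,3) (4,4)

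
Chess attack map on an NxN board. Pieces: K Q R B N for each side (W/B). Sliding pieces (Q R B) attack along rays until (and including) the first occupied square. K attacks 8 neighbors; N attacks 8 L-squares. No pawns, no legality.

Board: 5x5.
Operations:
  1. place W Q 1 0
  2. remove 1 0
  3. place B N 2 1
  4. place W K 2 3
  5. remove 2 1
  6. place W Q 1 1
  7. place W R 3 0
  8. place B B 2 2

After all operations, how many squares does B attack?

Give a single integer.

Op 1: place WQ@(1,0)
Op 2: remove (1,0)
Op 3: place BN@(2,1)
Op 4: place WK@(2,3)
Op 5: remove (2,1)
Op 6: place WQ@(1,1)
Op 7: place WR@(3,0)
Op 8: place BB@(2,2)
Per-piece attacks for B:
  BB@(2,2): attacks (3,3) (4,4) (3,1) (4,0) (1,3) (0,4) (1,1) [ray(-1,-1) blocked at (1,1)]
Union (7 distinct): (0,4) (1,1) (1,3) (3,1) (3,3) (4,0) (4,4)

Answer: 7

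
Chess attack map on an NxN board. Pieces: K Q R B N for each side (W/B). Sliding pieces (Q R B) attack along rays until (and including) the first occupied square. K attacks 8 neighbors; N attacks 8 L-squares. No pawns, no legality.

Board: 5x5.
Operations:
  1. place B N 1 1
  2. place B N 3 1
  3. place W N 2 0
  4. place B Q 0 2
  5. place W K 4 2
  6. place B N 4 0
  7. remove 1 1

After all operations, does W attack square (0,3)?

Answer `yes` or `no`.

Op 1: place BN@(1,1)
Op 2: place BN@(3,1)
Op 3: place WN@(2,0)
Op 4: place BQ@(0,2)
Op 5: place WK@(4,2)
Op 6: place BN@(4,0)
Op 7: remove (1,1)
Per-piece attacks for W:
  WN@(2,0): attacks (3,2) (4,1) (1,2) (0,1)
  WK@(4,2): attacks (4,3) (4,1) (3,2) (3,3) (3,1)
W attacks (0,3): no

Answer: no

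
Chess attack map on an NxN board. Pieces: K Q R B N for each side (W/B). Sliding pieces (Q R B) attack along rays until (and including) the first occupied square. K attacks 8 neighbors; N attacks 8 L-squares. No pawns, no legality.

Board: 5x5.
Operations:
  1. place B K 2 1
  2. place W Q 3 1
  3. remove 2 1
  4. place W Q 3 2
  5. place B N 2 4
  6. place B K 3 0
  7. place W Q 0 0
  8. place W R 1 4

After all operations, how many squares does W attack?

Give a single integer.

Op 1: place BK@(2,1)
Op 2: place WQ@(3,1)
Op 3: remove (2,1)
Op 4: place WQ@(3,2)
Op 5: place BN@(2,4)
Op 6: place BK@(3,0)
Op 7: place WQ@(0,0)
Op 8: place WR@(1,4)
Per-piece attacks for W:
  WQ@(0,0): attacks (0,1) (0,2) (0,3) (0,4) (1,0) (2,0) (3,0) (1,1) (2,2) (3,3) (4,4) [ray(1,0) blocked at (3,0)]
  WR@(1,4): attacks (1,3) (1,2) (1,1) (1,0) (2,4) (0,4) [ray(1,0) blocked at (2,4)]
  WQ@(3,1): attacks (3,2) (3,0) (4,1) (2,1) (1,1) (0,1) (4,2) (4,0) (2,2) (1,3) (0,4) (2,0) [ray(0,1) blocked at (3,2); ray(0,-1) blocked at (3,0)]
  WQ@(3,2): attacks (3,3) (3,4) (3,1) (4,2) (2,2) (1,2) (0,2) (4,3) (4,1) (2,3) (1,4) (2,1) (1,0) [ray(0,-1) blocked at (3,1); ray(-1,1) blocked at (1,4)]
Union (24 distinct): (0,1) (0,2) (0,3) (0,4) (1,0) (1,1) (1,2) (1,3) (1,4) (2,0) (2,1) (2,2) (2,3) (2,4) (3,0) (3,1) (3,2) (3,3) (3,4) (4,0) (4,1) (4,2) (4,3) (4,4)

Answer: 24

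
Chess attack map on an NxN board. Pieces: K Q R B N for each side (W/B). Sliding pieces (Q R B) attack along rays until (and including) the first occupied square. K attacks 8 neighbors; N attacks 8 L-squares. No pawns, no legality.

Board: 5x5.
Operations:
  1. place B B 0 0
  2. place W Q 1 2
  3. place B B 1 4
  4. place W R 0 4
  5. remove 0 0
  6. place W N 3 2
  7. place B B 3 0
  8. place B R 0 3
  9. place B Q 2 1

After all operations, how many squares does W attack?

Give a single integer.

Answer: 16

Derivation:
Op 1: place BB@(0,0)
Op 2: place WQ@(1,2)
Op 3: place BB@(1,4)
Op 4: place WR@(0,4)
Op 5: remove (0,0)
Op 6: place WN@(3,2)
Op 7: place BB@(3,0)
Op 8: place BR@(0,3)
Op 9: place BQ@(2,1)
Per-piece attacks for W:
  WR@(0,4): attacks (0,3) (1,4) [ray(0,-1) blocked at (0,3); ray(1,0) blocked at (1,4)]
  WQ@(1,2): attacks (1,3) (1,4) (1,1) (1,0) (2,2) (3,2) (0,2) (2,3) (3,4) (2,1) (0,3) (0,1) [ray(0,1) blocked at (1,4); ray(1,0) blocked at (3,2); ray(1,-1) blocked at (2,1); ray(-1,1) blocked at (0,3)]
  WN@(3,2): attacks (4,4) (2,4) (1,3) (4,0) (2,0) (1,1)
Union (16 distinct): (0,1) (0,2) (0,3) (1,0) (1,1) (1,3) (1,4) (2,0) (2,1) (2,2) (2,3) (2,4) (3,2) (3,4) (4,0) (4,4)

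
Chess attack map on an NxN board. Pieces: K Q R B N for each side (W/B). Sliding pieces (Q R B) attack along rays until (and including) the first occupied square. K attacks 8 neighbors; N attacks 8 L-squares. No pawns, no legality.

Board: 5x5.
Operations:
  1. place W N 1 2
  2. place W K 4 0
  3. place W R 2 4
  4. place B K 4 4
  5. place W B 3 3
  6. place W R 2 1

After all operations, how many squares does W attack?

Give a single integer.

Op 1: place WN@(1,2)
Op 2: place WK@(4,0)
Op 3: place WR@(2,4)
Op 4: place BK@(4,4)
Op 5: place WB@(3,3)
Op 6: place WR@(2,1)
Per-piece attacks for W:
  WN@(1,2): attacks (2,4) (3,3) (0,4) (2,0) (3,1) (0,0)
  WR@(2,1): attacks (2,2) (2,3) (2,4) (2,0) (3,1) (4,1) (1,1) (0,1) [ray(0,1) blocked at (2,4)]
  WR@(2,4): attacks (2,3) (2,2) (2,1) (3,4) (4,4) (1,4) (0,4) [ray(0,-1) blocked at (2,1); ray(1,0) blocked at (4,4)]
  WB@(3,3): attacks (4,4) (4,2) (2,4) (2,2) (1,1) (0,0) [ray(1,1) blocked at (4,4); ray(-1,1) blocked at (2,4)]
  WK@(4,0): attacks (4,1) (3,0) (3,1)
Union (17 distinct): (0,0) (0,1) (0,4) (1,1) (1,4) (2,0) (2,1) (2,2) (2,3) (2,4) (3,0) (3,1) (3,3) (3,4) (4,1) (4,2) (4,4)

Answer: 17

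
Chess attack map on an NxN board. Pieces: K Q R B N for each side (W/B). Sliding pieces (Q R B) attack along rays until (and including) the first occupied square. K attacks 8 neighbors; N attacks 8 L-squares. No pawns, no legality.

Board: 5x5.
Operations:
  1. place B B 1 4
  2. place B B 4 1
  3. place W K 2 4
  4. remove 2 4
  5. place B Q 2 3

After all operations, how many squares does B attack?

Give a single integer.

Answer: 16

Derivation:
Op 1: place BB@(1,4)
Op 2: place BB@(4,1)
Op 3: place WK@(2,4)
Op 4: remove (2,4)
Op 5: place BQ@(2,3)
Per-piece attacks for B:
  BB@(1,4): attacks (2,3) (0,3) [ray(1,-1) blocked at (2,3)]
  BQ@(2,3): attacks (2,4) (2,2) (2,1) (2,0) (3,3) (4,3) (1,3) (0,3) (3,4) (3,2) (4,1) (1,4) (1,2) (0,1) [ray(1,-1) blocked at (4,1); ray(-1,1) blocked at (1,4)]
  BB@(4,1): attacks (3,2) (2,3) (3,0) [ray(-1,1) blocked at (2,3)]
Union (16 distinct): (0,1) (0,3) (1,2) (1,3) (1,4) (2,0) (2,1) (2,2) (2,3) (2,4) (3,0) (3,2) (3,3) (3,4) (4,1) (4,3)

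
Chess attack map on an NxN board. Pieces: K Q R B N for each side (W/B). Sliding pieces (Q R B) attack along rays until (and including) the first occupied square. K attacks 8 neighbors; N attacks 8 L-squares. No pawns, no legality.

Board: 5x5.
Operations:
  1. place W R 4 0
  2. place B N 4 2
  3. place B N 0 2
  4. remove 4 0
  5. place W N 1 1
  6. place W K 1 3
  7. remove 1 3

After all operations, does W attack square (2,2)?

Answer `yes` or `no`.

Answer: no

Derivation:
Op 1: place WR@(4,0)
Op 2: place BN@(4,2)
Op 3: place BN@(0,2)
Op 4: remove (4,0)
Op 5: place WN@(1,1)
Op 6: place WK@(1,3)
Op 7: remove (1,3)
Per-piece attacks for W:
  WN@(1,1): attacks (2,3) (3,2) (0,3) (3,0)
W attacks (2,2): no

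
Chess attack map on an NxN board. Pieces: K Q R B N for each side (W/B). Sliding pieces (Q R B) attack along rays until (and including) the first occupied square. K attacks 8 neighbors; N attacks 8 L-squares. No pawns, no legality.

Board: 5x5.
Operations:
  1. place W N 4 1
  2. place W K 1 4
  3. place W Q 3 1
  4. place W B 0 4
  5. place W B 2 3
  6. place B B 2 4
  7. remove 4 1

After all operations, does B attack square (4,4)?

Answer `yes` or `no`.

Answer: no

Derivation:
Op 1: place WN@(4,1)
Op 2: place WK@(1,4)
Op 3: place WQ@(3,1)
Op 4: place WB@(0,4)
Op 5: place WB@(2,3)
Op 6: place BB@(2,4)
Op 7: remove (4,1)
Per-piece attacks for B:
  BB@(2,4): attacks (3,3) (4,2) (1,3) (0,2)
B attacks (4,4): no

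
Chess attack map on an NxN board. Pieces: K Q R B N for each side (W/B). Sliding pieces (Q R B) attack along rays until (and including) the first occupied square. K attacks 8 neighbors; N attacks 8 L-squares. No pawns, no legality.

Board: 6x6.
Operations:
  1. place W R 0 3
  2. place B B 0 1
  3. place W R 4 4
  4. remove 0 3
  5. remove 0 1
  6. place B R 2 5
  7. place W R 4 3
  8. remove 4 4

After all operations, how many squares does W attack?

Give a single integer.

Answer: 10

Derivation:
Op 1: place WR@(0,3)
Op 2: place BB@(0,1)
Op 3: place WR@(4,4)
Op 4: remove (0,3)
Op 5: remove (0,1)
Op 6: place BR@(2,5)
Op 7: place WR@(4,3)
Op 8: remove (4,4)
Per-piece attacks for W:
  WR@(4,3): attacks (4,4) (4,5) (4,2) (4,1) (4,0) (5,3) (3,3) (2,3) (1,3) (0,3)
Union (10 distinct): (0,3) (1,3) (2,3) (3,3) (4,0) (4,1) (4,2) (4,4) (4,5) (5,3)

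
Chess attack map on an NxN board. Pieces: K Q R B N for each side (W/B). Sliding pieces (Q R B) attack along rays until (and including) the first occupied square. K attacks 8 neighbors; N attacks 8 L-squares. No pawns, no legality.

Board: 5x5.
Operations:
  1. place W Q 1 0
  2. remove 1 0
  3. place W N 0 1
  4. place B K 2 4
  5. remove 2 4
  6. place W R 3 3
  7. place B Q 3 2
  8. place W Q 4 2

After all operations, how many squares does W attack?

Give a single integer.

Op 1: place WQ@(1,0)
Op 2: remove (1,0)
Op 3: place WN@(0,1)
Op 4: place BK@(2,4)
Op 5: remove (2,4)
Op 6: place WR@(3,3)
Op 7: place BQ@(3,2)
Op 8: place WQ@(4,2)
Per-piece attacks for W:
  WN@(0,1): attacks (1,3) (2,2) (2,0)
  WR@(3,3): attacks (3,4) (3,2) (4,3) (2,3) (1,3) (0,3) [ray(0,-1) blocked at (3,2)]
  WQ@(4,2): attacks (4,3) (4,4) (4,1) (4,0) (3,2) (3,3) (3,1) (2,0) [ray(-1,0) blocked at (3,2); ray(-1,1) blocked at (3,3)]
Union (13 distinct): (0,3) (1,3) (2,0) (2,2) (2,3) (3,1) (3,2) (3,3) (3,4) (4,0) (4,1) (4,3) (4,4)

Answer: 13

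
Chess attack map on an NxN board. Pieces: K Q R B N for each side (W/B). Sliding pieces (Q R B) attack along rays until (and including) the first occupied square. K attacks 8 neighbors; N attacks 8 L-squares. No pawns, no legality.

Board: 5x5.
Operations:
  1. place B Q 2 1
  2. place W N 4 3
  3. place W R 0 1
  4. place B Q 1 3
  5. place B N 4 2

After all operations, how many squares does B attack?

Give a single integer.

Op 1: place BQ@(2,1)
Op 2: place WN@(4,3)
Op 3: place WR@(0,1)
Op 4: place BQ@(1,3)
Op 5: place BN@(4,2)
Per-piece attacks for B:
  BQ@(1,3): attacks (1,4) (1,2) (1,1) (1,0) (2,3) (3,3) (4,3) (0,3) (2,4) (2,2) (3,1) (4,0) (0,4) (0,2) [ray(1,0) blocked at (4,3)]
  BQ@(2,1): attacks (2,2) (2,3) (2,4) (2,0) (3,1) (4,1) (1,1) (0,1) (3,2) (4,3) (3,0) (1,2) (0,3) (1,0) [ray(-1,0) blocked at (0,1); ray(1,1) blocked at (4,3)]
  BN@(4,2): attacks (3,4) (2,3) (3,0) (2,1)
Union (21 distinct): (0,1) (0,2) (0,3) (0,4) (1,0) (1,1) (1,2) (1,4) (2,0) (2,1) (2,2) (2,3) (2,4) (3,0) (3,1) (3,2) (3,3) (3,4) (4,0) (4,1) (4,3)

Answer: 21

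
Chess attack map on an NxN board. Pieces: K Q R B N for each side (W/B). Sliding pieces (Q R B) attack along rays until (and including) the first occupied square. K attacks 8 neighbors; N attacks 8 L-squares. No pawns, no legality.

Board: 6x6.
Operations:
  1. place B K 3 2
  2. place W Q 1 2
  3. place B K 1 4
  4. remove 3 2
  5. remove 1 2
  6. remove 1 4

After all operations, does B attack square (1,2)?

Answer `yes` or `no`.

Answer: no

Derivation:
Op 1: place BK@(3,2)
Op 2: place WQ@(1,2)
Op 3: place BK@(1,4)
Op 4: remove (3,2)
Op 5: remove (1,2)
Op 6: remove (1,4)
Per-piece attacks for B:
B attacks (1,2): no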